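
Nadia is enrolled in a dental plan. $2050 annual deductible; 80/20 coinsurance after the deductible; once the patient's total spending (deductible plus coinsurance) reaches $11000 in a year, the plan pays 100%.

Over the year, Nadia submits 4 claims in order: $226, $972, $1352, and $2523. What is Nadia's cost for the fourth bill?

$504.60

Bill 1, $226: fully absorbed by the deductible. Patient owes $226 (running OOP $226).
Bill 2, $972: entire amount goes to the deductible. Patient pays $972; OOP now $1198.
Bill 3, $1352: deductible takes $852, $500 remains; coinsurance $500 × 20% = $100. Patient owes $952 (running OOP $2150).
Bill 4, $2523: deductible already satisfied, so patient's share is 20% × $2523 = $504.60. Cost to patient: $504.60. OOP to date $2654.60.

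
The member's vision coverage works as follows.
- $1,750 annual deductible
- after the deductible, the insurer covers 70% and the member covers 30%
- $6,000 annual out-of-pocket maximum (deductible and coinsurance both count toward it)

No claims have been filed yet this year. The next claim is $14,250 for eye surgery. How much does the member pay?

$5,500

Nothing has been paid toward the $1,750 deductible, so the first $1,750 of this charge is applied there.
The remaining $12,500 (= $14,250 − $1,750) moves to coinsurance.
Coinsurance: $12,500 × 30% = $3,750.
That puts the member's cost at $1,750 + $3,750 = $5,500 before any cap.
Year-to-date out-of-pocket becomes $0 + $5,500 = $5,500, still under the $6,000 maximum, so no cap applies.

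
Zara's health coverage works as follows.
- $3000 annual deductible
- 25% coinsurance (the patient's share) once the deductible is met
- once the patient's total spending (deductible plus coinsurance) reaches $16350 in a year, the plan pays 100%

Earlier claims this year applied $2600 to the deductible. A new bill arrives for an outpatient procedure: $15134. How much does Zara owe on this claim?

$4083.50

Deductible still to meet: $3000 − $2600 = $400.
That leaves $15134 − $400 = $14734 for coinsurance.
Coinsurance: $14734 × 25% = $3683.50.
Patient responsibility before any cap: $400 + $3683.50 = $4083.50.
Cumulative spending $2600 + $4083.50 = $6683.50 stays under the $16350 maximum.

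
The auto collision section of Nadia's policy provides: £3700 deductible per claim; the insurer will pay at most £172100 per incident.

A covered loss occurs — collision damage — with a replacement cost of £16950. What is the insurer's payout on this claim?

£13250

After the deductible, £16950 − £3700 = £13250 remains.
That's under the £172100 cap, so the insurer reimburses the full £13250.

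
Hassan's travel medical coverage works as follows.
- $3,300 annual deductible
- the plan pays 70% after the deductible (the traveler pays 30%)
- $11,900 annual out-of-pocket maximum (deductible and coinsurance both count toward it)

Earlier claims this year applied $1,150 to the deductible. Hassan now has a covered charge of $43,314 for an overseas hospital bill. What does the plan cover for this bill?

Remaining deductible: $3,300 − $1,150 = $2,150.
The remaining $41,164 (= $43,314 − $2,150) moves to coinsurance.
30% of $41,164 = $12,349.20 falls to the traveler.
Traveler responsibility before any cap: $2,150 + $12,349.20 = $14,499.20.
Year-to-date out-of-pocket would reach $1,150 + $14,499.20 = $15,649.20, above the $11,900 maximum, so the traveler pays only $11,900 − $1,150 = $10,750.
Insurer pays the balance: $43,314 − $10,750 = $32,564.

$32,564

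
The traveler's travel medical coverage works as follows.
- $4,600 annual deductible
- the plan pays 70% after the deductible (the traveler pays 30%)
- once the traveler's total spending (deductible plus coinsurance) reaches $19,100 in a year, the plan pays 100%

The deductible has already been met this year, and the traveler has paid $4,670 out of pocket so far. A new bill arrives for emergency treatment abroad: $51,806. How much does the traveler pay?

$14,430

With the deductible met, the entire $51,806 is subject to coinsurance.
Coinsurance: $51,806 × 30% = $15,541.80.
Year-to-date out-of-pocket would reach $4,670 + $15,541.80 = $20,211.80, above the $19,100 maximum, so the traveler pays only $19,100 − $4,670 = $14,430.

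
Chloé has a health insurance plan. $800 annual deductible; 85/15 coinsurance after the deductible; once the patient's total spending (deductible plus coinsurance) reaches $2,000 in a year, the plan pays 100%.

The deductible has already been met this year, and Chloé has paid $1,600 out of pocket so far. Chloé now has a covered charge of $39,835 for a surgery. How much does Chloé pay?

With the deductible met, the entire $39,835 is subject to coinsurance.
15% of $39,835 = $5,975.25 falls to the patient.
Adding $5,975.25 to the $1,600 already spent would give $7,575.25, which exceeds the $2,000 cap; the patient pays just $2,000 − $1,600 = $400.

$400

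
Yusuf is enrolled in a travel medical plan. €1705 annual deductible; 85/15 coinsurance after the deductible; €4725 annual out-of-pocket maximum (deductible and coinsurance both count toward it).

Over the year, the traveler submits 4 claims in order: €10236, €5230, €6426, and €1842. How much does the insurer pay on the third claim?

€5470.15

Bill 1, €10236: €1705 finishes the deductible; €8531 goes to coinsurance; coinsurance €8531 × 15% = €1279.65. Traveler owes €2984.65 (running OOP €2984.65). Plan pays €10236 − €2984.65 = €7251.35.
Bill 2, €5230: deductible already satisfied, so traveler's share is 15% × €5230 = €784.50. Cost to traveler: €784.50. OOP to date €3769.15. Plan pays €5230 − €784.50 = €4445.50.
Bill 3, €6426: deductible met; 15% of €6426 = €963.90. Adding that to €3769.15 gives €4733.05, past the €4725 cap; traveler pays only €4725 − €3769.15 = €955.85. Insurer: €6426 − €955.85 = €5470.15.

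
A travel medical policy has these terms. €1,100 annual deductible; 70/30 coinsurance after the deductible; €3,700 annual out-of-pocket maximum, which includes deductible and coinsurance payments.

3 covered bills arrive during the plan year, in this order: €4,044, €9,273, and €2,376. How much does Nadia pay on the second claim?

#1 (€4,044): €1,100 finishes the deductible; €2,944 goes to coinsurance; traveler's 30% is €883.20. Traveler owes €1,983.20 (running OOP €1,983.20).
#2 (€9,273): 30% coinsurance on €9,273 = €2,781.90. That would push OOP to €4,765.10, over the €3,700 cap, so traveler pays €3,700 − €1,983.20 = €1,716.80.

€1,716.80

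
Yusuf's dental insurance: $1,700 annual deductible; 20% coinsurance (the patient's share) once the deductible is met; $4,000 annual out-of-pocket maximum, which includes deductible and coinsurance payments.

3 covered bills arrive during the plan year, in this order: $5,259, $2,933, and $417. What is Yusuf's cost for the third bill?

$83.40

Bill 1, $5,259: $1,700 finishes the deductible; $3,559 goes to coinsurance; patient's 20% is $711.80. Patient pays $2,411.80; OOP now $2,411.80.
Bill 2, $2,933: deductible already satisfied, so patient's share is 20% × $2,933 = $586.60. Patient owes $586.60 (running OOP $2,998.40).
Bill 3, $417: deductible already satisfied, so patient's share is 20% × $417 = $83.40. Cost to patient: $83.40. OOP to date $3,081.80.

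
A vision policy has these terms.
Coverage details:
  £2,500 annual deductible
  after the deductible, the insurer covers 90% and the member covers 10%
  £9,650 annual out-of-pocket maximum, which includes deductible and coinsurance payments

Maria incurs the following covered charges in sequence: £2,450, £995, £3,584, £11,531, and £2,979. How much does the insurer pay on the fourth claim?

Claim 1 (£2,450): all of it applies to the deductible. Member pays £2,450; OOP now £2,450. Plan pays £2,450 − £2,450 = £0.
Claim 2 (£995): £50 to deductible, leaving £945; coinsurance £945 × 10% = £94.50. Cost to member: £144.50. OOP to date £2,594.50. Insurer: £995 − £144.50 = £850.50.
Claim 3 (£3,584): deductible already satisfied, so member's share is 10% × £3,584 = £358.40. Cost to member: £358.40. OOP to date £2,952.90. Insurer: £3,584 − £358.40 = £3,225.60.
Claim 4 (£11,531): deductible already satisfied, so member's share is 10% × £11,531 = £1,153.10. Member pays £1,153.10; OOP now £4,106. Insurer: £11,531 − £1,153.10 = £10,377.90.

£10,377.90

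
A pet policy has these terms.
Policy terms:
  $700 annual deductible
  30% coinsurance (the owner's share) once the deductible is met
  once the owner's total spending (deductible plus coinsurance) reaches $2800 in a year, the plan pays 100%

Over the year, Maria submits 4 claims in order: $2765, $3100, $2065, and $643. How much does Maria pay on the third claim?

$550.50

#1 ($2765): $700 finishes the deductible; $2065 goes to coinsurance; coinsurance $2065 × 30% = $619.50. Cost to owner: $1319.50. OOP to date $1319.50.
#2 ($3100): 30% coinsurance on $3100 = $930. Cost to owner: $930. OOP to date $2249.50.
#3 ($2065): 30% coinsurance on $2065 = $619.50. That would push OOP to $2869, over the $2800 cap, so owner pays $2800 − $2249.50 = $550.50.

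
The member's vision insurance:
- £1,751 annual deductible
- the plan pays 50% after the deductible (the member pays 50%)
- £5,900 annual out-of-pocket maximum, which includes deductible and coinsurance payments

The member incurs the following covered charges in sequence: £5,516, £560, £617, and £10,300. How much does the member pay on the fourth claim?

Bill 1, £5,516: £1,751 to deductible, leaving £3,765; member's 50% is £1,882.50. Member pays £3,633.50; OOP now £3,633.50.
Bill 2, £560: 50% coinsurance on £560 = £280. Cost to member: £280. OOP to date £3,913.50.
Bill 3, £617: deductible already satisfied, so member's share is 50% × £617 = £308.50. Cost to member: £308.50. OOP to date £4,222.
Bill 4, £10,300: deductible met; 50% of £10,300 = £5,150. That would push OOP to £9,372, over the £5,900 cap, so member pays £5,900 − £4,222 = £1,678.

£1,678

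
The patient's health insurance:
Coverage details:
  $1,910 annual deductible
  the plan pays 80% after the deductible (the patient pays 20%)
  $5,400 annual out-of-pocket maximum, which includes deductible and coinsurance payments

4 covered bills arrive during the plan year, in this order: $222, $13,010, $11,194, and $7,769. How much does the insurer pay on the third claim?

#1 ($222): entire amount goes to the deductible. Patient owes $222 (running OOP $222). Insurer: $222 − $222 = $0.
#2 ($13,010): deductible takes $1,688, $11,322 remains; patient's 20% is $2,264.40. Patient owes $3,952.40 (running OOP $4,174.40). Plan pays $13,010 − $3,952.40 = $9,057.60.
#3 ($11,194): 20% coinsurance on $11,194 = $2,238.80. Adding that to $4,174.40 gives $6,413.20, past the $5,400 cap; patient pays only $5,400 − $4,174.40 = $1,225.60. Plan pays $11,194 − $1,225.60 = $9,968.40.

$9,968.40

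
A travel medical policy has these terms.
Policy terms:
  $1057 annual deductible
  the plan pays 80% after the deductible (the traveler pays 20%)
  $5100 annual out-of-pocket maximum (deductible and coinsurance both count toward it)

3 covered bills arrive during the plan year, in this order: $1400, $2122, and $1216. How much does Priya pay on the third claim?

#1 ($1400): deductible takes $1057, $343 remains; 20% of $343 = $68.60. Cost to traveler: $1125.60. OOP to date $1125.60.
#2 ($2122): deductible already satisfied, so traveler's share is 20% × $2122 = $424.40. Traveler pays $424.40; OOP now $1550.
#3 ($1216): deductible met; 20% of $1216 = $243.20. Traveler owes $243.20 (running OOP $1793.20).

$243.20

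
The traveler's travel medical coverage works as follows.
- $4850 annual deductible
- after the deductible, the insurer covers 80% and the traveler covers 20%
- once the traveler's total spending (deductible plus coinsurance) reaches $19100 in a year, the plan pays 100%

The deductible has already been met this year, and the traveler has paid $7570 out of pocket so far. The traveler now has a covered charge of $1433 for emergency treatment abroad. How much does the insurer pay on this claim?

$1146.40

The deductible is already satisfied, so the full bill goes to coinsurance.
Traveler's 20% share of $1433 is $286.60.
Total out-of-pocket so far would be $7570 + $286.60 = $7856.60, below the $19100 cap — no reduction.
The insurer covers the remainder: $1433 − $286.60 = $1146.40.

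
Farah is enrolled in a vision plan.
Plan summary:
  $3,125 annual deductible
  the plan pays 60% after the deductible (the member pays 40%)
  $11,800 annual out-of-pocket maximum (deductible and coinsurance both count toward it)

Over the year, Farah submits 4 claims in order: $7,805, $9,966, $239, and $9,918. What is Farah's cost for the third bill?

$95.60

Claim 1 — $7,805: $3,125 finishes the deductible; $4,680 goes to coinsurance; 40% of $4,680 = $1,872. Cost to member: $4,997. OOP to date $4,997.
Claim 2 — $9,966: 40% coinsurance on $9,966 = $3,986.40. Member pays $3,986.40; OOP now $8,983.40.
Claim 3 — $239: 40% coinsurance on $239 = $95.60. Member pays $95.60; OOP now $9,079.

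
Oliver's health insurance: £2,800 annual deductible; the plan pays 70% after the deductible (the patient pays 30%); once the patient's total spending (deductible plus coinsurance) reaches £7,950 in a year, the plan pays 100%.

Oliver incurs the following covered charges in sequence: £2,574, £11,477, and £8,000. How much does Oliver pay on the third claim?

#1 (£2,574): entire amount goes to the deductible. Patient owes £2,574 (running OOP £2,574).
#2 (£11,477): deductible takes £226, £11,251 remains; patient's 30% is £3,375.30. Patient owes £3,601.30 (running OOP £6,175.30).
#3 (£8,000): deductible already satisfied, so patient's share is 30% × £8,000 = £2,400. Adding that to £6,175.30 gives £8,575.30, past the £7,950 cap; patient pays only £7,950 − £6,175.30 = £1,774.70.

£1,774.70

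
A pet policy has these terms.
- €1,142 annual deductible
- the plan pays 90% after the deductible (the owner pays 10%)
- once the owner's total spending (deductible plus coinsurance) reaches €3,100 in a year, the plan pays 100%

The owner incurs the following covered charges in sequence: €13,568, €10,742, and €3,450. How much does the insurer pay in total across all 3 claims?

€24,660

Claim 1 (€13,568): €1,142 finishes the deductible; €12,426 goes to coinsurance; 10% of €12,426 = €1,242.60. Owner pays €2,384.60; OOP now €2,384.60. Insurer: €13,568 − €2,384.60 = €11,183.40.
Claim 2 (€10,742): deductible already satisfied, so owner's share is 10% × €10,742 = €1,074.20. That would push OOP to €3,458.80, over the €3,100 cap, so owner pays €3,100 − €2,384.60 = €715.40. Plan pays €10,742 − €715.40 = €10,026.60.
Claim 3 (€3,450): deductible met; 10% of €3,450 = €345. That would push OOP to €3,445, over the €3,100 cap, so owner pays €3,100 − €3,100 = €0. Insurer: €3,450 − €0 = €3,450.
Insurer total: €11,183.40 + €10,026.60 + €3,450 = €24,660.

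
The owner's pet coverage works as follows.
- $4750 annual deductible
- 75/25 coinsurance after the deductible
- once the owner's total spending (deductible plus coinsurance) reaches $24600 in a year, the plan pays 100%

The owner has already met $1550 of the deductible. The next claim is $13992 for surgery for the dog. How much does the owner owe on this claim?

Remaining deductible: $4750 − $1550 = $3200.
After the $3200 deductible portion, $13992 − $3200 = $10792 is subject to coinsurance.
25% of $10792 = $2698 falls to the owner.
Owner responsibility before any cap: $3200 + $2698 = $5898.
Total out-of-pocket so far would be $1550 + $5898 = $7448, below the $24600 cap — no reduction.

$5898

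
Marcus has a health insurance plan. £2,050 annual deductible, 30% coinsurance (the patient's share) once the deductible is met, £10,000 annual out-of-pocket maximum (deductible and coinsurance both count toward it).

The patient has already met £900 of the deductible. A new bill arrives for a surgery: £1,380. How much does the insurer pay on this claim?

£900 of the £2,050 deductible is already met, leaving £1,150.
The remaining £230 (= £1,380 − £1,150) moves to coinsurance.
Patient's 30% share of £230 is £69.
So the patient owes £1,150 + £69 = £1,219 before any cap.
Year-to-date out-of-pocket becomes £900 + £1,219 = £2,119, still under the £10,000 maximum, so no cap applies.
The plan picks up £1,380 − £1,219 = £161.

£161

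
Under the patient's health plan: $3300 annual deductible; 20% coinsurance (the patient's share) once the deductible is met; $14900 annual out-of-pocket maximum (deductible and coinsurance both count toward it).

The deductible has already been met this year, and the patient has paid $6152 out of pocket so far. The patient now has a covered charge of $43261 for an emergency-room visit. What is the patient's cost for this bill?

$8652.20

With the deductible met, the entire $43261 is subject to coinsurance.
Patient's 20% share of $43261 is $8652.20.
Total out-of-pocket so far would be $6152 + $8652.20 = $14804.20, below the $14900 cap — no reduction.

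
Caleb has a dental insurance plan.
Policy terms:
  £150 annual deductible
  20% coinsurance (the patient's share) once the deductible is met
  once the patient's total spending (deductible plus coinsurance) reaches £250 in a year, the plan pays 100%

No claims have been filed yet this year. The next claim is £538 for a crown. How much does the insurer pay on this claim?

£310.40

Deductible not yet touched, so the first £150 of the bill goes to the deductible.
That leaves £538 − £150 = £388 for coinsurance.
Coinsurance: £388 × 20% = £77.60.
So the patient owes £150 + £77.60 = £227.60 before any cap.
Total out-of-pocket so far would be £0 + £227.60 = £227.60, below the £250 cap — no reduction.
Insurer pays the balance: £538 − £227.60 = £310.40.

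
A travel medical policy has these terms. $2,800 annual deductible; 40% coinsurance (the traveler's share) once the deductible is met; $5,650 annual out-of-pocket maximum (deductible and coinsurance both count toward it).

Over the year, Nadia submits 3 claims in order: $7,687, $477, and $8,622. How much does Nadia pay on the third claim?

$704.40

Bill 1, $7,687: $2,800 to deductible, leaving $4,887; traveler's 40% is $1,954.80. Traveler pays $4,754.80; OOP now $4,754.80.
Bill 2, $477: deductible already satisfied, so traveler's share is 40% × $477 = $190.80. Traveler pays $190.80; OOP now $4,945.60.
Bill 3, $8,622: deductible met; 40% of $8,622 = $3,448.80. That would push OOP to $8,394.40, over the $5,650 cap, so traveler pays $5,650 − $4,945.60 = $704.40.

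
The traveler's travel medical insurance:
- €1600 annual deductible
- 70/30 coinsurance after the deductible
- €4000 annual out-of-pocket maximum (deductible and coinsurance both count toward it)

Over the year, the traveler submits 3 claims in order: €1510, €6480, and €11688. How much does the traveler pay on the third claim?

€483

Claim 1 (€1510): entire amount goes to the deductible. Cost to traveler: €1510. OOP to date €1510.
Claim 2 (€6480): €90 finishes the deductible; €6390 goes to coinsurance; coinsurance €6390 × 30% = €1917. Traveler owes €2007 (running OOP €3517).
Claim 3 (€11688): deductible met; 30% of €11688 = €3506.40. Adding that to €3517 gives €7023.40, past the €4000 cap; traveler pays only €4000 − €3517 = €483.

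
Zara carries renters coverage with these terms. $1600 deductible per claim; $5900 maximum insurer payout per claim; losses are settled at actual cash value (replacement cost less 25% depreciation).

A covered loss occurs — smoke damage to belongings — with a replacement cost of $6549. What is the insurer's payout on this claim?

$3311.75

At 25% depreciation, ACV = $6549 − $1637.25 = $4911.75.
After the deductible, $4911.75 − $1600 = $3311.75 remains.
$3311.75 is within the $5900 limit, so the insurer pays $3311.75.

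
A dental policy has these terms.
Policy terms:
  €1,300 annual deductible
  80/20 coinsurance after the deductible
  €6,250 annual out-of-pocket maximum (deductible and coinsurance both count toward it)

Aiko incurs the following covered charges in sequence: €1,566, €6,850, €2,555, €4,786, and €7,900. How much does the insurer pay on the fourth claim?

#1 (€1,566): deductible takes €1,300, €266 remains; coinsurance €266 × 20% = €53.20. Patient owes €1,353.20 (running OOP €1,353.20). Insurer: €1,566 − €1,353.20 = €212.80.
#2 (€6,850): deductible already satisfied, so patient's share is 20% × €6,850 = €1,370. Patient pays €1,370; OOP now €2,723.20. Plan pays €6,850 − €1,370 = €5,480.
#3 (€2,555): 20% coinsurance on €2,555 = €511. Patient owes €511 (running OOP €3,234.20). Insurer: €2,555 − €511 = €2,044.
#4 (€4,786): deductible met; 20% of €4,786 = €957.20. Patient pays €957.20; OOP now €4,191.40. Insurer: €4,786 − €957.20 = €3,828.80.

€3,828.80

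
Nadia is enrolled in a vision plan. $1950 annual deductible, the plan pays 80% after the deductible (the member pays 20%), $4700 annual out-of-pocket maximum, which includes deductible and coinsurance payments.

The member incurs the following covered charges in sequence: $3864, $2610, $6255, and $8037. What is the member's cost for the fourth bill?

Claim 1 — $3864: $1950 finishes the deductible; $1914 goes to coinsurance; coinsurance $1914 × 20% = $382.80. Cost to member: $2332.80. OOP to date $2332.80.
Claim 2 — $2610: deductible already satisfied, so member's share is 20% × $2610 = $522. Member pays $522; OOP now $2854.80.
Claim 3 — $6255: deductible met; 20% of $6255 = $1251. Member owes $1251 (running OOP $4105.80).
Claim 4 — $8037: deductible met; 20% of $8037 = $1607.40. That would push OOP to $5713.20, over the $4700 cap, so member pays $4700 − $4105.80 = $594.20.

$594.20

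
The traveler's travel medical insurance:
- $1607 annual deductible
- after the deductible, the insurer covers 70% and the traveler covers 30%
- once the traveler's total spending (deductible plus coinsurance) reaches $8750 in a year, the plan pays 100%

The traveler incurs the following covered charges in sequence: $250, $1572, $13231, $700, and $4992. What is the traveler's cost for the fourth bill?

Bill 1, $250: all of it applies to the deductible. Traveler owes $250 (running OOP $250).
Bill 2, $1572: deductible takes $1357, $215 remains; traveler's 30% is $64.50. Traveler pays $1421.50; OOP now $1671.50.
Bill 3, $13231: 30% coinsurance on $13231 = $3969.30. Traveler pays $3969.30; OOP now $5640.80.
Bill 4, $700: 30% coinsurance on $700 = $210. Cost to traveler: $210. OOP to date $5850.80.

$210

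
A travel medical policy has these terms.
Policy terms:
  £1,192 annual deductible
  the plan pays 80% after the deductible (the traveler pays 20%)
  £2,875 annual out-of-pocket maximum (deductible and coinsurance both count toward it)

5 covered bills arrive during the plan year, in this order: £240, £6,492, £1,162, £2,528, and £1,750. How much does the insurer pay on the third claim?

£929.60

#1 (£240): fully absorbed by the deductible. Cost to traveler: £240. OOP to date £240. Insurer: £240 − £240 = £0.
#2 (£6,492): £952 to deductible, leaving £5,540; traveler's 20% is £1,108. Traveler owes £2,060 (running OOP £2,300). Plan pays £6,492 − £2,060 = £4,432.
#3 (£1,162): deductible met; 20% of £1,162 = £232.40. Cost to traveler: £232.40. OOP to date £2,532.40. Insurer: £1,162 − £232.40 = £929.60.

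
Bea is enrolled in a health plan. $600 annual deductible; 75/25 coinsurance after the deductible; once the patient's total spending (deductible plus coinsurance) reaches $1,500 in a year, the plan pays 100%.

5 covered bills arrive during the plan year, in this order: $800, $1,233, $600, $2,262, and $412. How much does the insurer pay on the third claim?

$450

Claim 1 — $800: $600 finishes the deductible; $200 goes to coinsurance; 25% of $200 = $50. Patient owes $650 (running OOP $650). Plan pays $800 − $650 = $150.
Claim 2 — $1,233: deductible already satisfied, so patient's share is 25% × $1,233 = $308.25. Patient owes $308.25 (running OOP $958.25). Insurer: $1,233 − $308.25 = $924.75.
Claim 3 — $600: 25% coinsurance on $600 = $150. Patient pays $150; OOP now $1,108.25. Plan pays $600 − $150 = $450.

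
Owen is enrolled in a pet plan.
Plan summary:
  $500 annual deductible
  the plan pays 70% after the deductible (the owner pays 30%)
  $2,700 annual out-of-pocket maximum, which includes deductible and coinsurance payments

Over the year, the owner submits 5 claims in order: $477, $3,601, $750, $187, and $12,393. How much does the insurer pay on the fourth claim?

$130.90

Bill 1, $477: fully absorbed by the deductible. Owner pays $477; OOP now $477. Plan pays $477 − $477 = $0.
Bill 2, $3,601: deductible takes $23, $3,578 remains; coinsurance $3,578 × 30% = $1,073.40. Owner pays $1,096.40; OOP now $1,573.40. Insurer: $3,601 − $1,096.40 = $2,504.60.
Bill 3, $750: deductible met; 30% of $750 = $225. Owner pays $225; OOP now $1,798.40. Insurer: $750 − $225 = $525.
Bill 4, $187: deductible already satisfied, so owner's share is 30% × $187 = $56.10. Owner owes $56.10 (running OOP $1,854.50). Insurer: $187 − $56.10 = $130.90.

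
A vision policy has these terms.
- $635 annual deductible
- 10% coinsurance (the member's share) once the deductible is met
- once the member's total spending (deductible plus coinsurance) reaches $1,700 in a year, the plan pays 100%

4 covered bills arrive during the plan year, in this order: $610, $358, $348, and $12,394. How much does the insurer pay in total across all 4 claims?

$12,010

Bill 1, $610: all of it applies to the deductible. Member owes $610 (running OOP $610). Insurer: $610 − $610 = $0.
Bill 2, $358: deductible takes $25, $333 remains; coinsurance $333 × 10% = $33.30. Cost to member: $58.30. OOP to date $668.30. Plan pays $358 − $58.30 = $299.70.
Bill 3, $348: deductible met; 10% of $348 = $34.80. Member pays $34.80; OOP now $703.10. Plan pays $348 − $34.80 = $313.20.
Bill 4, $12,394: deductible met; 10% of $12,394 = $1,239.40. Adding that to $703.10 gives $1,942.50, past the $1,700 cap; member pays only $1,700 − $703.10 = $996.90. Plan pays $12,394 − $996.90 = $11,397.10.
Insurer total = bills − member's total = $13,710 − $1,700 = $12,010.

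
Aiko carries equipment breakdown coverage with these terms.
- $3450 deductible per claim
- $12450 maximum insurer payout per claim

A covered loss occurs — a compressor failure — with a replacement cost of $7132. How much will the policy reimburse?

$3682

Less the $3450 deductible: $7132 − $3450 = $3682.
That's under the $12450 cap, so the insurer reimburses the full $3682.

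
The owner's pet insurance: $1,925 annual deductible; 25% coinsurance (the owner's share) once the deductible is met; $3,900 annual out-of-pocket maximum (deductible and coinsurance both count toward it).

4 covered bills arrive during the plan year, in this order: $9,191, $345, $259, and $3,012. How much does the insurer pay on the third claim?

#1 ($9,191): $1,925 to deductible, leaving $7,266; coinsurance $7,266 × 25% = $1,816.50. Cost to owner: $3,741.50. OOP to date $3,741.50. Insurer: $9,191 − $3,741.50 = $5,449.50.
#2 ($345): deductible already satisfied, so owner's share is 25% × $345 = $86.25. Owner pays $86.25; OOP now $3,827.75. Plan pays $345 − $86.25 = $258.75.
#3 ($259): deductible met; 25% of $259 = $64.75. Cost to owner: $64.75. OOP to date $3,892.50. Insurer: $259 − $64.75 = $194.25.

$194.25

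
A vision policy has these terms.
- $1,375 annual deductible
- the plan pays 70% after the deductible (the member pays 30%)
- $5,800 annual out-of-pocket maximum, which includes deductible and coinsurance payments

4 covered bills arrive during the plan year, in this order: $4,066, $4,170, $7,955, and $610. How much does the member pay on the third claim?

Claim 1 — $4,066: $1,375 to deductible, leaving $2,691; 30% of $2,691 = $807.30. Cost to member: $2,182.30. OOP to date $2,182.30.
Claim 2 — $4,170: deductible met; 30% of $4,170 = $1,251. Cost to member: $1,251. OOP to date $3,433.30.
Claim 3 — $7,955: deductible met; 30% of $7,955 = $2,386.50. That would push OOP to $5,819.80, over the $5,800 cap, so member pays $5,800 − $3,433.30 = $2,366.70.

$2,366.70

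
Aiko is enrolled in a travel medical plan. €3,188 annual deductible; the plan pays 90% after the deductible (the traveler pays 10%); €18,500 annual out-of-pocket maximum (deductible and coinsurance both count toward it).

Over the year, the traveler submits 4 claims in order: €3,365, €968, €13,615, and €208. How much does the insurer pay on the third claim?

€12,253.50

Bill 1, €3,365: deductible takes €3,188, €177 remains; 10% of €177 = €17.70. Traveler owes €3,205.70 (running OOP €3,205.70). Insurer: €3,365 − €3,205.70 = €159.30.
Bill 2, €968: deductible already satisfied, so traveler's share is 10% × €968 = €96.80. Traveler owes €96.80 (running OOP €3,302.50). Insurer: €968 − €96.80 = €871.20.
Bill 3, €13,615: deductible met; 10% of €13,615 = €1,361.50. Traveler pays €1,361.50; OOP now €4,664. Insurer: €13,615 − €1,361.50 = €12,253.50.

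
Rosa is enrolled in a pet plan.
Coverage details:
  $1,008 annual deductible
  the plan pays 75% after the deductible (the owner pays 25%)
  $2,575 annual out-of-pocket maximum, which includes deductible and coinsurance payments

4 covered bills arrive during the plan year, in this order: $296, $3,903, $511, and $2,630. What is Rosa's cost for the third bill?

Claim 1 ($296): fully absorbed by the deductible. Owner owes $296 (running OOP $296).
Claim 2 ($3,903): $712 to deductible, leaving $3,191; 25% of $3,191 = $797.75. Cost to owner: $1,509.75. OOP to date $1,805.75.
Claim 3 ($511): deductible already satisfied, so owner's share is 25% × $511 = $127.75. Cost to owner: $127.75. OOP to date $1,933.50.

$127.75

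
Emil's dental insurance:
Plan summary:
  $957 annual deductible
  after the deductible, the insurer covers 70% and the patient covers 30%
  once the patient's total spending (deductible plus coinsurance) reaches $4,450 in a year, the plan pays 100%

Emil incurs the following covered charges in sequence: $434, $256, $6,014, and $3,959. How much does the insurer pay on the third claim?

$4,022.90

Bill 1, $434: all of it applies to the deductible. Patient owes $434 (running OOP $434). Insurer: $434 − $434 = $0.
Bill 2, $256: all of it applies to the deductible. Patient pays $256; OOP now $690. Plan pays $256 − $256 = $0.
Bill 3, $6,014: $267 to deductible, leaving $5,747; patient's 30% is $1,724.10. Patient owes $1,991.10 (running OOP $2,681.10). Insurer: $6,014 − $1,991.10 = $4,022.90.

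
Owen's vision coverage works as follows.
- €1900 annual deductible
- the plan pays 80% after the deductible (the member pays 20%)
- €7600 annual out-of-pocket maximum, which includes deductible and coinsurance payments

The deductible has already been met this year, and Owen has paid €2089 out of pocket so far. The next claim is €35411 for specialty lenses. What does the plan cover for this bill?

With the deductible met, the entire €35411 is subject to coinsurance.
Member's 20% share of €35411 is €7082.20.
Year-to-date out-of-pocket would reach €2089 + €7082.20 = €9171.20, above the €7600 maximum, so the member pays only €7600 − €2089 = €5511.
The insurer covers the remainder: €35411 − €5511 = €29900.

€29900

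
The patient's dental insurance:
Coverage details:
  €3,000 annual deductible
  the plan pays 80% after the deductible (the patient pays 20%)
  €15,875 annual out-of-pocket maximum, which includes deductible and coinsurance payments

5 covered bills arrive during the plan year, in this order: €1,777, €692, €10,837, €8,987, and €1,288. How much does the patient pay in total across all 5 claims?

€7,116.20

Claim 1 — €1,777: fully absorbed by the deductible. Cost to patient: €1,777. OOP to date €1,777.
Claim 2 — €692: fully absorbed by the deductible. Cost to patient: €692. OOP to date €2,469.
Claim 3 — €10,837: €531 finishes the deductible; €10,306 goes to coinsurance; coinsurance €10,306 × 20% = €2,061.20. Cost to patient: €2,592.20. OOP to date €5,061.20.
Claim 4 — €8,987: 20% coinsurance on €8,987 = €1,797.40. Patient owes €1,797.40 (running OOP €6,858.60).
Claim 5 — €1,288: deductible already satisfied, so patient's share is 20% × €1,288 = €257.60. Patient owes €257.60 (running OOP €7,116.20).
Total paid by the patient: €1,777 + €692 + €2,592.20 + €1,797.40 + €257.60 = €7,116.20.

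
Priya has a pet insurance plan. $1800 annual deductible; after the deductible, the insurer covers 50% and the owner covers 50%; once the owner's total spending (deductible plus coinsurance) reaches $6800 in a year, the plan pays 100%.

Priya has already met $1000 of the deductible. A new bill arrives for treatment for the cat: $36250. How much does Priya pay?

$5800

Remaining deductible: $1800 − $1000 = $800.
After the $800 deductible portion, $36250 − $800 = $35450 is subject to coinsurance.
Coinsurance: $35450 × 50% = $17725.
Owner responsibility before any cap: $800 + $17725 = $18525.
Year-to-date out-of-pocket would reach $1000 + $18525 = $19525, above the $6800 maximum, so the owner pays only $6800 − $1000 = $5800.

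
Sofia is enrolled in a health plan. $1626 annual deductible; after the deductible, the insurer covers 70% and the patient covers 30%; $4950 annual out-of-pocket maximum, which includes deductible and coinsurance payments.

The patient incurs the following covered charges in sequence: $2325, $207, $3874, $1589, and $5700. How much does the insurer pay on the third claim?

Bill 1, $2325: $1626 finishes the deductible; $699 goes to coinsurance; 30% of $699 = $209.70. Patient pays $1835.70; OOP now $1835.70. Insurer: $2325 − $1835.70 = $489.30.
Bill 2, $207: 30% coinsurance on $207 = $62.10. Patient owes $62.10 (running OOP $1897.80). Insurer: $207 − $62.10 = $144.90.
Bill 3, $3874: deductible already satisfied, so patient's share is 30% × $3874 = $1162.20. Patient pays $1162.20; OOP now $3060. Insurer: $3874 − $1162.20 = $2711.80.

$2711.80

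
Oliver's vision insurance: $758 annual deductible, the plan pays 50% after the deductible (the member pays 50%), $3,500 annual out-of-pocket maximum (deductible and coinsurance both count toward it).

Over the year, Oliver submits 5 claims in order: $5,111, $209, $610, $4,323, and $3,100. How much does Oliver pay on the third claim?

Bill 1, $5,111: deductible takes $758, $4,353 remains; member's 50% is $2,176.50. Cost to member: $2,934.50. OOP to date $2,934.50.
Bill 2, $209: 50% coinsurance on $209 = $104.50. Member owes $104.50 (running OOP $3,039).
Bill 3, $610: deductible met; 50% of $610 = $305. Member pays $305; OOP now $3,344.

$305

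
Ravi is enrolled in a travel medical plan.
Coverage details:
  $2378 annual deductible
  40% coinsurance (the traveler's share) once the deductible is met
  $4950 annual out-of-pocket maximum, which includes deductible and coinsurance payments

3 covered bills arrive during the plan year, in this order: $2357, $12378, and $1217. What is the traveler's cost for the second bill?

$2593

Bill 1, $2357: entire amount goes to the deductible. Cost to traveler: $2357. OOP to date $2357.
Bill 2, $12378: $21 finishes the deductible; $12357 goes to coinsurance; coinsurance $12357 × 40% = $4942.80. Deductible plus coinsurance: $21 + $4942.80 = $4963.80. OOP would hit $7320.80 > $4950, so the cap limits the traveler to $4950 − $2357 = $2593.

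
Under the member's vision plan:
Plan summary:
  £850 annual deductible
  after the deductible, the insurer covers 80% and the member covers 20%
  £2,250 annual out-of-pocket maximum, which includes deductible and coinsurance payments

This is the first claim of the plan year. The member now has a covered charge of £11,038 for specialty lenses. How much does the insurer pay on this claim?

Deductible not yet touched, so the first £850 of the bill goes to the deductible.
That leaves £11,038 − £850 = £10,188 for coinsurance.
Member's 20% share of £10,188 is £2,037.60.
That puts the member's cost at £850 + £2,037.60 = £2,887.60 before any cap.
That would bring total out-of-pocket to £2,887.60, past the £2,250 cap. The member is capped at £2,250 − £0 = £2,250 on this claim.
The insurer covers the remainder: £11,038 − £2,250 = £8,788.

£8,788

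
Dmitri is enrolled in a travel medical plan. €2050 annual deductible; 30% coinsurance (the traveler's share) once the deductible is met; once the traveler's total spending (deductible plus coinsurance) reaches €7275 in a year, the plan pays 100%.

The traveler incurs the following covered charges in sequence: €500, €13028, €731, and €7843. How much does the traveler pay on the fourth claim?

Bill 1, €500: entire amount goes to the deductible. Traveler pays €500; OOP now €500.
Bill 2, €13028: €1550 finishes the deductible; €11478 goes to coinsurance; traveler's 30% is €3443.40. Traveler pays €4993.40; OOP now €5493.40.
Bill 3, €731: deductible already satisfied, so traveler's share is 30% × €731 = €219.30. Traveler pays €219.30; OOP now €5712.70.
Bill 4, €7843: deductible already satisfied, so traveler's share is 30% × €7843 = €2352.90. That would push OOP to €8065.60, over the €7275 cap, so traveler pays €7275 − €5712.70 = €1562.30.

€1562.30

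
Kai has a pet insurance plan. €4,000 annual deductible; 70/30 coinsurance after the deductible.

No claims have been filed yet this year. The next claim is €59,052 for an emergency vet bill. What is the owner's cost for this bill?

Deductible not yet touched, so the first €4,000 of the bill goes to the deductible.
The remaining €55,052 (= €59,052 − €4,000) moves to coinsurance.
30% of €55,052 = €16,515.60 falls to the owner.
That puts the owner's cost at €4,000 + €16,515.60 = €20,515.60.

€20,515.60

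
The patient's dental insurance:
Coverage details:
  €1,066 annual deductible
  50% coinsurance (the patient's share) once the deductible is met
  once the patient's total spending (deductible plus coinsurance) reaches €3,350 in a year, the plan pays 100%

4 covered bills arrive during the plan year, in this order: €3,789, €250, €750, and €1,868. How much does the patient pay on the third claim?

Claim 1 — €3,789: €1,066 finishes the deductible; €2,723 goes to coinsurance; patient's 50% is €1,361.50. Patient owes €2,427.50 (running OOP €2,427.50).
Claim 2 — €250: deductible already satisfied, so patient's share is 50% × €250 = €125. Patient pays €125; OOP now €2,552.50.
Claim 3 — €750: deductible met; 50% of €750 = €375. Patient pays €375; OOP now €2,927.50.

€375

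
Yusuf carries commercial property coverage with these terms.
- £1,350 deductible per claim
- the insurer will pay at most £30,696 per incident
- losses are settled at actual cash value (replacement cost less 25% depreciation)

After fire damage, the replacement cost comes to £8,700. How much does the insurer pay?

£5,175

Actual cash value after 25% depreciation: £8,700 × 75% = £6,525.
Subtract the deductible: £6,525 − £1,350 = £5,175.
That's under the £30,696 cap, so the insurer reimburses the full £5,175.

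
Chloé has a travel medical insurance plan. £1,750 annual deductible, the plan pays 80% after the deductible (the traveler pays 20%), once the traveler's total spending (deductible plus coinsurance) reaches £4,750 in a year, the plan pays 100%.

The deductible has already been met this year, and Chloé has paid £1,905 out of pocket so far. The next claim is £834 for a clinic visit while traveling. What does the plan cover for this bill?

£667.20

With the deductible met, the entire £834 is subject to coinsurance.
Coinsurance: £834 × 20% = £166.80.
Year-to-date out-of-pocket becomes £1,905 + £166.80 = £2,071.80, still under the £4,750 maximum, so no cap applies.
Insurer pays the balance: £834 − £166.80 = £667.20.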